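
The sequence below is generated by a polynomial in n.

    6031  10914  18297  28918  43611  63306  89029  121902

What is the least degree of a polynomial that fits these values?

4883, 7383, 10621, 14693, 19695, 25723, 32873
2500, 3238, 4072, 5002, 6028, 7150
738, 834, 930, 1026, 1122
96, 96, 96, 96
The fourth differences are constant, so the polynomial has degree 4.

4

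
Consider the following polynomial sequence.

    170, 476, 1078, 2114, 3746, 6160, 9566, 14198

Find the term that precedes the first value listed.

46

First differences: 306, 602, 1036, 1632, 2414, 3406, 4632
Second differences: 296, 434, 596, 782, 992, 1226
Third differences: 138, 162, 186, 210, 234
Fourth differences: 24, 24, 24, 24
The fourth differences are constant at 24.
Work back: 138 − 24 = 114;  296 − 114 = 182;  306 − 182 = 124;  170 − 124 = 46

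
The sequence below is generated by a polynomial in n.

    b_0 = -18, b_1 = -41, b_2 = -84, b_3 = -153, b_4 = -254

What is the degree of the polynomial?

-23, -43, -69, -101
-20, -26, -32
-6, -6
The third differences are constant, so the polynomial has degree 3.

3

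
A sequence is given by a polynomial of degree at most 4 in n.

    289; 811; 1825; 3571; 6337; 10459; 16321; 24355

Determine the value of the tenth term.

D1: 522  1014  1746  2766  4122  5862  8034
D2: 492  732  1020  1356  1740  2172
D3: 240  288  336  384  432
D4: 48  48  48  48
Fourth differences constant at 48.
432 + 48 = 480;  2172 + 480 = 2652;  8034 + 2652 = 10686;  24355 + 10686 = 35041
480 + 48 = 528;  2652 + 528 = 3180;  10686 + 3180 = 13866;  35041 + 13866 = 48907

48907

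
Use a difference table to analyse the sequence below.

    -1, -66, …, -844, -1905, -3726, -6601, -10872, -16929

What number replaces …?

-297

Using the last 6 terms:
First differences: -1061, -1821, -2875, -4271, -6057
Second differences: -760, -1054, -1396, -1786
Third differences: -294, -342, -390
Fourth differences: -48, -48
Constant fourth difference = -48.
Extend backward: -294 + 48 = -246;  -760 + 246 = -514;  -1061 + 514 = -547;  -844 + 547 = -297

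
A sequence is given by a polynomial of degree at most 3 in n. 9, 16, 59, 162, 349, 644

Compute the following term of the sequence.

First differences: 7, 43, 103, 187, 295
Second differences: 36, 60, 84, 108
Third differences: 24, 24, 24
Third differences constant at 24.
108 + 24 = 132;  295 + 132 = 427;  644 + 427 = 1071

1071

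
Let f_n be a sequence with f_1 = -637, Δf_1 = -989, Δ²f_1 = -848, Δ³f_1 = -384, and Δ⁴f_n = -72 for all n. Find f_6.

-18262

Build the table forward from the leading diagonal:
Δ⁴: -72, -72, -72, -72, -72, -72
Δ³: -384, -456, -528, -600, -672, -744
Δ²: -848, -1232, -1688, -2216, -2816, -3488
Δ: -989, -1837, -3069, -4757, -6973, -9789
f: -637, -1626, -3463, -6532, -11289, -18262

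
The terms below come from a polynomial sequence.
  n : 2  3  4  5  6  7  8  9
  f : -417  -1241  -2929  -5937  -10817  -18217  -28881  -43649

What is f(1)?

-97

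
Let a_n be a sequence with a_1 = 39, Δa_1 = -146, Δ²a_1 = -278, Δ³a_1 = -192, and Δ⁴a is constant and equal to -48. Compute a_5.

Build the table forward from the leading diagonal:
D4: -48, -48, -48, -48, -48
D3: -192, -240, -288, -336, -384
D2: -278, -470, -710, -998, -1334
D1: -146, -424, -894, -1604, -2602
a: 39, -107, -531, -1425, -3029

-3029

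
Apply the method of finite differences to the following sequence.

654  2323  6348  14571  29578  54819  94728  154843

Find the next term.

241926

First differences: 1669, 4025, 8223, 15007, 25241, 39909, 60115
Second differences: 2356, 4198, 6784, 10234, 14668, 20206
Third differences: 1842, 2586, 3450, 4434, 5538
Fourth differences: 744, 864, 984, 1104
Fifth differences: 120, 120, 120
Constant fifth difference = 120, so extend:
1104 + 120 = 1224;  5538 + 1224 = 6762;  20206 + 6762 = 26968;  60115 + 26968 = 87083;  154843 + 87083 = 241926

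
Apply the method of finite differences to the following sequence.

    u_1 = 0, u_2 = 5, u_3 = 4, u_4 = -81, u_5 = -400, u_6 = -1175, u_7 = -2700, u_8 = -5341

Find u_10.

-15795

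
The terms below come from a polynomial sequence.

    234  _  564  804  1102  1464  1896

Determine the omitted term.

Using the last 5 terms:
Δ: 240  298  362  432
Δ²: 58  64  70
Δ³: 6  6
Constant third difference = 6.
Extend backward: 58 − 6 = 52;  240 − 52 = 188;  564 − 188 = 376

376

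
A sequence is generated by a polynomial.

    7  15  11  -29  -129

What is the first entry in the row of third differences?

First differences: 8, -4, -40, -100
Second differences: -12, -36, -60
Third differences: -24, -24

-24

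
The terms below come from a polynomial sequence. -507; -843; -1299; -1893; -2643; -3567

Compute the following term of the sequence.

-4683

D1: -336  -456  -594  -750  -924
D2: -120  -138  -156  -174
D3: -18  -18  -18
The third differences are constant (-18).
-174 − 18 = -192;  -924 − 192 = -1116;  -3567 − 1116 = -4683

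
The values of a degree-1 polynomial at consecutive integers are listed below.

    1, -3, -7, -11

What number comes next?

-15

Δ: -4 , -4 , -4
The first differences are constant (-4).
-11 − 4 = -15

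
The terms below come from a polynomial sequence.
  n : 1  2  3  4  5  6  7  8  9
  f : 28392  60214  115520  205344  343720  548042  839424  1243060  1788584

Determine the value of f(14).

8037874

First differences: 31822  55306  89824  138376  204322  291382  403636  545524
Second differences: 23484  34518  48552  65946  87060  112254  141888
Third differences: 11034  14034  17394  21114  25194  29634
Fourth differences: 3000  3360  3720  4080  4440
Fifth differences: 360  360  360  360
Constant fifth difference = 360, so extend:
4440 + 360 = 4800;  29634 + 4800 = 34434;  141888 + 34434 = 176322;  545524 + 176322 = 721846;  1788584 + 721846 = 2510430
4800 + 360 = 5160;  34434 + 5160 = 39594;  176322 + 39594 = 215916;  721846 + 215916 = 937762;  2510430 + 937762 = 3448192
5160 + 360 = 5520;  39594 + 5520 = 45114;  215916 + 45114 = 261030;  937762 + 261030 = 1198792;  3448192 + 1198792 = 4646984
5520 + 360 = 5880;  45114 + 5880 = 50994;  261030 + 50994 = 312024;  1198792 + 312024 = 1510816;  4646984 + 1510816 = 6157800
5880 + 360 = 6240;  50994 + 6240 = 57234;  312024 + 57234 = 369258;  1510816 + 369258 = 1880074;  6157800 + 1880074 = 8037874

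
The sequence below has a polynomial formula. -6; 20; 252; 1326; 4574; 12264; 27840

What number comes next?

56162

Δ: 26  232  1074  3248  7690  15576
Δ²: 206  842  2174  4442  7886
Δ³: 636  1332  2268  3444
Δ⁴: 696  936  1176
Δ⁵: 240  240
The fifth differences are constant (240).
1176 + 240 = 1416;  3444 + 1416 = 4860;  7886 + 4860 = 12746;  15576 + 12746 = 28322;  27840 + 28322 = 56162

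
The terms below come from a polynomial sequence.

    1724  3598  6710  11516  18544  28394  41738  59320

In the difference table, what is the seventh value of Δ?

17582

Δ: 1874, 3112, 4806, 7028, 9850, 13344, 17582
Δ²: 1238, 1694, 2222, 2822, 3494, 4238
Δ³: 456, 528, 600, 672, 744
Δ⁴: 72, 72, 72, 72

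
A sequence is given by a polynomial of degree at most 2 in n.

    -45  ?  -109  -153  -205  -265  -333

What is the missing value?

Using the last 5 terms:
Δ: -44, -52, -60, -68
Δ²: -8, -8, -8
Constant second difference = -8.
Extend backward: -44 + 8 = -36;  -109 + 36 = -73

-73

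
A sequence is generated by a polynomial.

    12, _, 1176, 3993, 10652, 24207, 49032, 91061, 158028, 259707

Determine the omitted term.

Using the last 8 terms:
First differences: 2817  6659  13555  24825  42029  66967  101679
Second differences: 3842  6896  11270  17204  24938  34712
Third differences: 3054  4374  5934  7734  9774
Fourth differences: 1320  1560  1800  2040
Fifth differences: 240  240  240
Constant fifth difference = 240.
Extend backward: 1320 − 240 = 1080;  3054 − 1080 = 1974;  3842 − 1974 = 1868;  2817 − 1868 = 949;  1176 − 949 = 227

227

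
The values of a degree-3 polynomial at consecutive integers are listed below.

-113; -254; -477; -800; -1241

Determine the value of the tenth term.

-5846

Δ: -141  -223  -323  -441
Δ²: -82  -100  -118
Δ³: -18  -18
Constant third difference = -18, so extend:
-118 − 18 = -136;  -441 − 136 = -577;  -1241 − 577 = -1818
-136 − 18 = -154;  -577 − 154 = -731;  -1818 − 731 = -2549
-154 − 18 = -172;  -731 − 172 = -903;  -2549 − 903 = -3452
-172 − 18 = -190;  -903 − 190 = -1093;  -3452 − 1093 = -4545
-190 − 18 = -208;  -1093 − 208 = -1301;  -4545 − 1301 = -5846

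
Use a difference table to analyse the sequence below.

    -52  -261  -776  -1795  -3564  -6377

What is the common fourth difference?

D1: -209, -515, -1019, -1769, -2813
D2: -306, -504, -750, -1044
D3: -198, -246, -294
D4: -48, -48

-48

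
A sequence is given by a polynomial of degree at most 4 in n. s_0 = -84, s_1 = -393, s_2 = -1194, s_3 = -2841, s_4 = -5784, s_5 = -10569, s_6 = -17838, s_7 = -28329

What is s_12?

-161664

First differences: -309  -801  -1647  -2943  -4785  -7269  -10491
Second differences: -492  -846  -1296  -1842  -2484  -3222
Third differences: -354  -450  -546  -642  -738
Fourth differences: -96  -96  -96  -96
Constant fourth difference = -96, so extend:
-738 − 96 = -834;  -3222 − 834 = -4056;  -10491 − 4056 = -14547;  -28329 − 14547 = -42876
-834 − 96 = -930;  -4056 − 930 = -4986;  -14547 − 4986 = -19533;  -42876 − 19533 = -62409
-930 − 96 = -1026;  -4986 − 1026 = -6012;  -19533 − 6012 = -25545;  -62409 − 25545 = -87954
-1026 − 96 = -1122;  -6012 − 1122 = -7134;  -25545 − 7134 = -32679;  -87954 − 32679 = -120633
-1122 − 96 = -1218;  -7134 − 1218 = -8352;  -32679 − 8352 = -41031;  -120633 − 41031 = -161664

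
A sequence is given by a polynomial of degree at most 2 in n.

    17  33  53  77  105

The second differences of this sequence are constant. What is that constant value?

4

D1: 16, 20, 24, 28
D2: 4, 4, 4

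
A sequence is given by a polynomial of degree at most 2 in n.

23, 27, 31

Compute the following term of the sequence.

4  4
First differences constant at 4.
31 + 4 = 35

35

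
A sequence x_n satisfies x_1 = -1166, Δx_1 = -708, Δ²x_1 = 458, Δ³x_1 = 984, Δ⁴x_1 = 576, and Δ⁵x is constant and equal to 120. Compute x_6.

Build the table forward from the leading diagonal:
D5: 120, 120, 120, 120, 120, 120
D4: 576, 696, 816, 936, 1056, 1176
D3: 984, 1560, 2256, 3072, 4008, 5064
D2: 458, 1442, 3002, 5258, 8330, 12338
D1: -708, -250, 1192, 4194, 9452, 17782
x: -1166, -1874, -2124, -932, 3262, 12714

12714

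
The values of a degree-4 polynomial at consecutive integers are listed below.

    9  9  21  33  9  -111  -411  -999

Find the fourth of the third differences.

Δ: 0, 12, 12, -24, -120, -300, -588
Δ²: 12, 0, -36, -96, -180, -288
Δ³: -12, -36, -60, -84, -108
Δ⁴: -24, -24, -24, -24

-84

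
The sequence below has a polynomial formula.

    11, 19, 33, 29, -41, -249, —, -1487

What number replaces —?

Using the first 6 terms:
Δ: 8, 14, -4, -70, -208
Δ²: 6, -18, -66, -138
Δ³: -24, -48, -72
Δ⁴: -24, -24
Constant fourth difference = -24.
Extend forward: -72 − 24 = -96;  -138 − 96 = -234;  -208 − 234 = -442;  -249 − 442 = -691

-691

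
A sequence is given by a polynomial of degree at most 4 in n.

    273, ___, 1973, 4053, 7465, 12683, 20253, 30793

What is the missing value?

Using the last 6 terms:
D1: 2080, 3412, 5218, 7570, 10540
D2: 1332, 1806, 2352, 2970
D3: 474, 546, 618
D4: 72, 72
Constant fourth difference = 72.
Extend backward: 474 − 72 = 402;  1332 − 402 = 930;  2080 − 930 = 1150;  1973 − 1150 = 823

823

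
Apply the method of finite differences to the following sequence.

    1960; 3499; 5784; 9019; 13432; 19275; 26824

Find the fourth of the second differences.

1430

D1: 1539, 2285, 3235, 4413, 5843, 7549
D2: 746, 950, 1178, 1430, 1706
D3: 204, 228, 252, 276
D4: 24, 24, 24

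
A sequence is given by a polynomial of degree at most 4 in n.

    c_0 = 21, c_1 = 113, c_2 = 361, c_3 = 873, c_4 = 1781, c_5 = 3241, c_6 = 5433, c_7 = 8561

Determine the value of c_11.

35353

92, 248, 512, 908, 1460, 2192, 3128
156, 264, 396, 552, 732, 936
108, 132, 156, 180, 204
24, 24, 24, 24
Constant fourth difference = 24, so extend:
204 + 24 = 228;  936 + 228 = 1164;  3128 + 1164 = 4292;  8561 + 4292 = 12853
228 + 24 = 252;  1164 + 252 = 1416;  4292 + 1416 = 5708;  12853 + 5708 = 18561
252 + 24 = 276;  1416 + 276 = 1692;  5708 + 1692 = 7400;  18561 + 7400 = 25961
276 + 24 = 300;  1692 + 300 = 1992;  7400 + 1992 = 9392;  25961 + 9392 = 35353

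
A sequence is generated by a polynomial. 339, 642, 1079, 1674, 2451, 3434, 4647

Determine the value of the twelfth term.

15002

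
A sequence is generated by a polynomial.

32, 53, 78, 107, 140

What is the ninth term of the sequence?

Δ: 21, 25, 29, 33
Δ²: 4, 4, 4
Constant second difference = 4, so extend:
33 + 4 = 37;  140 + 37 = 177
37 + 4 = 41;  177 + 41 = 218
41 + 4 = 45;  218 + 45 = 263
45 + 4 = 49;  263 + 49 = 312

312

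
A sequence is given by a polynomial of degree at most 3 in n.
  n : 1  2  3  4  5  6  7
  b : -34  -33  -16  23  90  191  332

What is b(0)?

-25

First differences: 1, 17, 39, 67, 101, 141
Second differences: 16, 22, 28, 34, 40
Third differences: 6, 6, 6, 6
The third differences are constant at 6.
Work back: 16 − 6 = 10;  1 − 10 = -9;  -34 + 9 = -25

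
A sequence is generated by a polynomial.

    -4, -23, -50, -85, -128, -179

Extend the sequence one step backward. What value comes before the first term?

7

D1: -19, -27, -35, -43, -51
D2: -8, -8, -8, -8
The second differences are constant at -8.
Work back: -19 + 8 = -11;  -4 + 11 = 7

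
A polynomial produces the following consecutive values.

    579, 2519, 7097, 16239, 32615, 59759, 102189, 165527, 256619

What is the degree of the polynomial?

5

D1: 1940, 4578, 9142, 16376, 27144, 42430, 63338, 91092
D2: 2638, 4564, 7234, 10768, 15286, 20908, 27754
D3: 1926, 2670, 3534, 4518, 5622, 6846
D4: 744, 864, 984, 1104, 1224
D5: 120, 120, 120, 120
The fifth differences are constant, so the polynomial has degree 5.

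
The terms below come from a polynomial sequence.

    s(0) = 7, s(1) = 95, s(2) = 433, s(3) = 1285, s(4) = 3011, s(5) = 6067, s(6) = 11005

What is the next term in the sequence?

D1: 88, 338, 852, 1726, 3056, 4938
D2: 250, 514, 874, 1330, 1882
D3: 264, 360, 456, 552
D4: 96, 96, 96
The fourth differences are constant (96).
552 + 96 = 648;  1882 + 648 = 2530;  4938 + 2530 = 7468;  11005 + 7468 = 18473

18473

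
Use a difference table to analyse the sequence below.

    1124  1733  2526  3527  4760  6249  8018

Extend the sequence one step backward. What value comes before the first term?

675

D1: 609  793  1001  1233  1489  1769
D2: 184  208  232  256  280
D3: 24  24  24  24
The third differences are constant at 24.
Work back: 184 − 24 = 160;  609 − 160 = 449;  1124 − 449 = 675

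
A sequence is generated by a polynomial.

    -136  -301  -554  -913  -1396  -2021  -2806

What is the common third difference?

Δ: -165, -253, -359, -483, -625, -785
Δ²: -88, -106, -124, -142, -160
Δ³: -18, -18, -18, -18

-18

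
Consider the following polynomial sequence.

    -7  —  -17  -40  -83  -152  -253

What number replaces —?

-8

Using the last 5 terms:
-23  -43  -69  -101
-20  -26  -32
-6  -6
Constant third difference = -6.
Extend backward: -20 + 6 = -14;  -23 + 14 = -9;  -17 + 9 = -8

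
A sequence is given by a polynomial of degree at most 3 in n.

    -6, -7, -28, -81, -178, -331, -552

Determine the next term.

-853

Δ: -1, -21, -53, -97, -153, -221
Δ²: -20, -32, -44, -56, -68
Δ³: -12, -12, -12, -12
Third differences constant at -12.
-68 − 12 = -80;  -221 − 80 = -301;  -552 − 301 = -853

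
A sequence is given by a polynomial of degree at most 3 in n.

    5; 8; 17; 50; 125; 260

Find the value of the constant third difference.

18

First differences: 3, 9, 33, 75, 135
Second differences: 6, 24, 42, 60
Third differences: 18, 18, 18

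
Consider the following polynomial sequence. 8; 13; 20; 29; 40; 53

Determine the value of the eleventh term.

148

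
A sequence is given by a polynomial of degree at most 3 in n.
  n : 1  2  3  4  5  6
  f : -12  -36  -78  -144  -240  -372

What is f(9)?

Δ: -24, -42, -66, -96, -132
Δ²: -18, -24, -30, -36
Δ³: -6, -6, -6
The third differences are constant (-6).
-36 − 6 = -42;  -132 − 42 = -174;  -372 − 174 = -546
-42 − 6 = -48;  -174 − 48 = -222;  -546 − 222 = -768
-48 − 6 = -54;  -222 − 54 = -276;  -768 − 276 = -1044

-1044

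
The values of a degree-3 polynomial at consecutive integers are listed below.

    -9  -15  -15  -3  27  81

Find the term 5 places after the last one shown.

921

D1: -6  0  12  30  54
D2: 6  12  18  24
D3: 6  6  6
Third differences constant at 6.
24 + 6 = 30;  54 + 30 = 84;  81 + 84 = 165
30 + 6 = 36;  84 + 36 = 120;  165 + 120 = 285
36 + 6 = 42;  120 + 42 = 162;  285 + 162 = 447
42 + 6 = 48;  162 + 48 = 210;  447 + 210 = 657
48 + 6 = 54;  210 + 54 = 264;  657 + 264 = 921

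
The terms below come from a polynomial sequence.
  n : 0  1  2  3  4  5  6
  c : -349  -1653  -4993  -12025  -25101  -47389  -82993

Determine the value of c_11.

First differences: -1304, -3340, -7032, -13076, -22288, -35604
Second differences: -2036, -3692, -6044, -9212, -13316
Third differences: -1656, -2352, -3168, -4104
Fourth differences: -696, -816, -936
Fifth differences: -120, -120
Fifth differences constant at -120.
-936 − 120 = -1056;  -4104 − 1056 = -5160;  -13316 − 5160 = -18476;  -35604 − 18476 = -54080;  -82993 − 54080 = -137073
-1056 − 120 = -1176;  -5160 − 1176 = -6336;  -18476 − 6336 = -24812;  -54080 − 24812 = -78892;  -137073 − 78892 = -215965
-1176 − 120 = -1296;  -6336 − 1296 = -7632;  -24812 − 7632 = -32444;  -78892 − 32444 = -111336;  -215965 − 111336 = -327301
-1296 − 120 = -1416;  -7632 − 1416 = -9048;  -32444 − 9048 = -41492;  -111336 − 41492 = -152828;  -327301 − 152828 = -480129
-1416 − 120 = -1536;  -9048 − 1536 = -10584;  -41492 − 10584 = -52076;  -152828 − 52076 = -204904;  -480129 − 204904 = -685033

-685033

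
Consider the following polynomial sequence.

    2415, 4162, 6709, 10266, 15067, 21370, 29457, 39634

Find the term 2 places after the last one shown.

1747  2547  3557  4801  6303  8087  10177
800  1010  1244  1502  1784  2090
210  234  258  282  306
24  24  24  24
Fourth differences constant at 24.
306 + 24 = 330;  2090 + 330 = 2420;  10177 + 2420 = 12597;  39634 + 12597 = 52231
330 + 24 = 354;  2420 + 354 = 2774;  12597 + 2774 = 15371;  52231 + 15371 = 67602

67602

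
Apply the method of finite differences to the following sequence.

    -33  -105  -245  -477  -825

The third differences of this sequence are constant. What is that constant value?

First differences: -72, -140, -232, -348
Second differences: -68, -92, -116
Third differences: -24, -24

-24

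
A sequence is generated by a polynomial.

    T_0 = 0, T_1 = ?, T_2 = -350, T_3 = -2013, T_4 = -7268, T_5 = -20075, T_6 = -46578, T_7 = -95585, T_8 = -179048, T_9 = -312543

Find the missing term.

Using the last 8 terms:
First differences: -1663  -5255  -12807  -26503  -49007  -83463  -133495
Second differences: -3592  -7552  -13696  -22504  -34456  -50032
Third differences: -3960  -6144  -8808  -11952  -15576
Fourth differences: -2184  -2664  -3144  -3624
Fifth differences: -480  -480  -480
Constant fifth difference = -480.
Extend backward: -2184 + 480 = -1704;  -3960 + 1704 = -2256;  -3592 + 2256 = -1336;  -1663 + 1336 = -327;  -350 + 327 = -23

-23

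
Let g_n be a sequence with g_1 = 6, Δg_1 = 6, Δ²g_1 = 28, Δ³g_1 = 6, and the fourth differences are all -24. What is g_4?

114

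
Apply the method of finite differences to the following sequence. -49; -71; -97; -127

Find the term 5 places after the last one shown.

-22 , -26 , -30
-4 , -4
Constant second difference = -4, so extend:
-30 − 4 = -34;  -127 − 34 = -161
-34 − 4 = -38;  -161 − 38 = -199
-38 − 4 = -42;  -199 − 42 = -241
-42 − 4 = -46;  -241 − 46 = -287
-46 − 4 = -50;  -287 − 50 = -337

-337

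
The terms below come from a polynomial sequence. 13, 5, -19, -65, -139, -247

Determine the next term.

-8, -24, -46, -74, -108
-16, -22, -28, -34
-6, -6, -6
The third differences are constant (-6).
-34 − 6 = -40;  -108 − 40 = -148;  -247 − 148 = -395

-395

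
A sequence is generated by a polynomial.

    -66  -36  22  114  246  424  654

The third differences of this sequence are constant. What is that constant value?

6

Δ: 30, 58, 92, 132, 178, 230
Δ²: 28, 34, 40, 46, 52
Δ³: 6, 6, 6, 6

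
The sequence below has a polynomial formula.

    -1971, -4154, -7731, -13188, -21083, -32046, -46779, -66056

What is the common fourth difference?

-72

Δ: -2183, -3577, -5457, -7895, -10963, -14733, -19277
Δ²: -1394, -1880, -2438, -3068, -3770, -4544
Δ³: -486, -558, -630, -702, -774
Δ⁴: -72, -72, -72, -72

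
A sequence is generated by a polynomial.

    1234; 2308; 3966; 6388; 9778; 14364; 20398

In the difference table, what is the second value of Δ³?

204

D1: 1074, 1658, 2422, 3390, 4586, 6034
D2: 584, 764, 968, 1196, 1448
D3: 180, 204, 228, 252
D4: 24, 24, 24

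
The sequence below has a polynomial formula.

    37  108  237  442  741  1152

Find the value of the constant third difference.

First differences: 71, 129, 205, 299, 411
Second differences: 58, 76, 94, 112
Third differences: 18, 18, 18

18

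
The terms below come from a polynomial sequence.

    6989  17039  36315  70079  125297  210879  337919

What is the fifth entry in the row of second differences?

First differences: 10050, 19276, 33764, 55218, 85582, 127040
Second differences: 9226, 14488, 21454, 30364, 41458
Third differences: 5262, 6966, 8910, 11094
Fourth differences: 1704, 1944, 2184
Fifth differences: 240, 240

41458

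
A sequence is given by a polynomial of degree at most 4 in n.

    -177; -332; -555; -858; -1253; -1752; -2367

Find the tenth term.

-155  -223  -303  -395  -499  -615
-68  -80  -92  -104  -116
-12  -12  -12  -12
Constant third difference = -12, so extend:
-116 − 12 = -128;  -615 − 128 = -743;  -2367 − 743 = -3110
-128 − 12 = -140;  -743 − 140 = -883;  -3110 − 883 = -3993
-140 − 12 = -152;  -883 − 152 = -1035;  -3993 − 1035 = -5028

-5028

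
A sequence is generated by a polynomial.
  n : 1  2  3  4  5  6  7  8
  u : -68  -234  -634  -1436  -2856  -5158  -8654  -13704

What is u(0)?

Δ: -166  -400  -802  -1420  -2302  -3496  -5050
Δ²: -234  -402  -618  -882  -1194  -1554
Δ³: -168  -216  -264  -312  -360
Δ⁴: -48  -48  -48  -48
The fourth differences are constant at -48.
Work back: -168 + 48 = -120;  -234 + 120 = -114;  -166 + 114 = -52;  -68 + 52 = -16

-16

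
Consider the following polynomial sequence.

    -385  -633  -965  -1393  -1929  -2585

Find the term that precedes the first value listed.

D1: -248  -332  -428  -536  -656
D2: -84  -96  -108  -120
D3: -12  -12  -12
The third differences are constant at -12.
Work back: -84 + 12 = -72;  -248 + 72 = -176;  -385 + 176 = -209

-209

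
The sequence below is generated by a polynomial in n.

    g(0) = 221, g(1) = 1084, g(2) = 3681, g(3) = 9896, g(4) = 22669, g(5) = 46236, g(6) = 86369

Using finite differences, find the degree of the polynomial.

863, 2597, 6215, 12773, 23567, 40133
1734, 3618, 6558, 10794, 16566
1884, 2940, 4236, 5772
1056, 1296, 1536
240, 240
The fifth differences are constant, so the polynomial has degree 5.

5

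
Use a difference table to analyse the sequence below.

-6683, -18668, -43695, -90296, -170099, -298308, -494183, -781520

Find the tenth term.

Δ: -11985 , -25027 , -46601 , -79803 , -128209 , -195875 , -287337
Δ²: -13042 , -21574 , -33202 , -48406 , -67666 , -91462
Δ³: -8532 , -11628 , -15204 , -19260 , -23796
Δ⁴: -3096 , -3576 , -4056 , -4536
Δ⁵: -480 , -480 , -480
The fifth differences are constant (-480).
-4536 − 480 = -5016;  -23796 − 5016 = -28812;  -91462 − 28812 = -120274;  -287337 − 120274 = -407611;  -781520 − 407611 = -1189131
-5016 − 480 = -5496;  -28812 − 5496 = -34308;  -120274 − 34308 = -154582;  -407611 − 154582 = -562193;  -1189131 − 562193 = -1751324

-1751324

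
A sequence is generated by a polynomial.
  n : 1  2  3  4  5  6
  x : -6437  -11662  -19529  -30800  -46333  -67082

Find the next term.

Δ: -5225  -7867  -11271  -15533  -20749
Δ²: -2642  -3404  -4262  -5216
Δ³: -762  -858  -954
Δ⁴: -96  -96
The fourth differences are constant (-96).
-954 − 96 = -1050;  -5216 − 1050 = -6266;  -20749 − 6266 = -27015;  -67082 − 27015 = -94097

-94097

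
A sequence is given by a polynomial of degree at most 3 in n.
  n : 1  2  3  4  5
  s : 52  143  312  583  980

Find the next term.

Δ: 91 , 169 , 271 , 397
Δ²: 78 , 102 , 126
Δ³: 24 , 24
Third differences constant at 24.
126 + 24 = 150;  397 + 150 = 547;  980 + 547 = 1527

1527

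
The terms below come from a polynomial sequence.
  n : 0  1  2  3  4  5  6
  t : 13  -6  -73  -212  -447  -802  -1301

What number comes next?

D1: -19  -67  -139  -235  -355  -499
D2: -48  -72  -96  -120  -144
D3: -24  -24  -24  -24
Third differences constant at -24.
-144 − 24 = -168;  -499 − 168 = -667;  -1301 − 667 = -1968

-1968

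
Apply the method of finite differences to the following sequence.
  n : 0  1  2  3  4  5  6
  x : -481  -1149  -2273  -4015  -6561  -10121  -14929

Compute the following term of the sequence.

-668 , -1124 , -1742 , -2546 , -3560 , -4808
-456 , -618 , -804 , -1014 , -1248
-162 , -186 , -210 , -234
-24 , -24 , -24
The fourth differences are constant (-24).
-234 − 24 = -258;  -1248 − 258 = -1506;  -4808 − 1506 = -6314;  -14929 − 6314 = -21243

-21243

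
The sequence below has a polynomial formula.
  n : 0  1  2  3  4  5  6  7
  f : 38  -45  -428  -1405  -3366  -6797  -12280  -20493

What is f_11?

-83, -383, -977, -1961, -3431, -5483, -8213
-300, -594, -984, -1470, -2052, -2730
-294, -390, -486, -582, -678
-96, -96, -96, -96
Constant fourth difference = -96, so extend:
-678 − 96 = -774;  -2730 − 774 = -3504;  -8213 − 3504 = -11717;  -20493 − 11717 = -32210
-774 − 96 = -870;  -3504 − 870 = -4374;  -11717 − 4374 = -16091;  -32210 − 16091 = -48301
-870 − 96 = -966;  -4374 − 966 = -5340;  -16091 − 5340 = -21431;  -48301 − 21431 = -69732
-966 − 96 = -1062;  -5340 − 1062 = -6402;  -21431 − 6402 = -27833;  -69732 − 27833 = -97565

-97565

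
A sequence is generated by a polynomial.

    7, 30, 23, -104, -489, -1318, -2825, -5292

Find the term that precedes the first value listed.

-4

D1: 23  -7  -127  -385  -829  -1507  -2467
D2: -30  -120  -258  -444  -678  -960
D3: -90  -138  -186  -234  -282
D4: -48  -48  -48  -48
The fourth differences are constant at -48.
Work back: -90 + 48 = -42;  -30 + 42 = 12;  23 − 12 = 11;  7 − 11 = -4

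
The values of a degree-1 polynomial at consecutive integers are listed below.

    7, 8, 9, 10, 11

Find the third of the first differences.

1

First differences: 1, 1, 1, 1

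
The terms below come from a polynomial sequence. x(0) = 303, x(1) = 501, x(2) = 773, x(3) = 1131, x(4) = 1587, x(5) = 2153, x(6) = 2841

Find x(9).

5757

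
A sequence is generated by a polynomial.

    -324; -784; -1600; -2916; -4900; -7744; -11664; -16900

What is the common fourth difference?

-24

D1: -460, -816, -1316, -1984, -2844, -3920, -5236
D2: -356, -500, -668, -860, -1076, -1316
D3: -144, -168, -192, -216, -240
D4: -24, -24, -24, -24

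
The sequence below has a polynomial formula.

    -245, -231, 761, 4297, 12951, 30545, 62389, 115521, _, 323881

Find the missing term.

198947

Using the first 8 terms:
First differences: 14  992  3536  8654  17594  31844  53132
Second differences: 978  2544  5118  8940  14250  21288
Third differences: 1566  2574  3822  5310  7038
Fourth differences: 1008  1248  1488  1728
Fifth differences: 240  240  240
Constant fifth difference = 240.
Extend forward: 1728 + 240 = 1968;  7038 + 1968 = 9006;  21288 + 9006 = 30294;  53132 + 30294 = 83426;  115521 + 83426 = 198947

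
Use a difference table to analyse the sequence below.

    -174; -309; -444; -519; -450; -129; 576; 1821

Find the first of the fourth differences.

First differences: -135, -135, -75, 69, 321, 705, 1245
Second differences: 0, 60, 144, 252, 384, 540
Third differences: 60, 84, 108, 132, 156
Fourth differences: 24, 24, 24, 24

24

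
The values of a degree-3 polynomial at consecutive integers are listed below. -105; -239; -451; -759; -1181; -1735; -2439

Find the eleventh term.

-7115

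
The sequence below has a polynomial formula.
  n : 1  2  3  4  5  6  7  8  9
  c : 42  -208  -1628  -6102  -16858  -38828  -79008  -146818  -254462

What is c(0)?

22

D1: -250  -1420  -4474  -10756  -21970  -40180  -67810  -107644
D2: -1170  -3054  -6282  -11214  -18210  -27630  -39834
D3: -1884  -3228  -4932  -6996  -9420  -12204
D4: -1344  -1704  -2064  -2424  -2784
D5: -360  -360  -360  -360
The fifth differences are constant at -360.
Work back: -1344 + 360 = -984;  -1884 + 984 = -900;  -1170 + 900 = -270;  -250 + 270 = 20;  42 − 20 = 22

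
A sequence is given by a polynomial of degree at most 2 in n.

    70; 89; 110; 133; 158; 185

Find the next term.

First differences: 19, 21, 23, 25, 27
Second differences: 2, 2, 2, 2
The second differences are constant (2).
27 + 2 = 29;  185 + 29 = 214

214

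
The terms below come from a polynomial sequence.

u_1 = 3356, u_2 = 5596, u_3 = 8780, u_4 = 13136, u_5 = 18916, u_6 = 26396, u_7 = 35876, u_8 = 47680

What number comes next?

62156

D1: 2240, 3184, 4356, 5780, 7480, 9480, 11804
D2: 944, 1172, 1424, 1700, 2000, 2324
D3: 228, 252, 276, 300, 324
D4: 24, 24, 24, 24
The fourth differences are constant (24).
324 + 24 = 348;  2324 + 348 = 2672;  11804 + 2672 = 14476;  47680 + 14476 = 62156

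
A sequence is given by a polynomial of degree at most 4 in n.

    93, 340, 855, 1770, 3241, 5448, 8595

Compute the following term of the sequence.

12910

First differences: 247  515  915  1471  2207  3147
Second differences: 268  400  556  736  940
Third differences: 132  156  180  204
Fourth differences: 24  24  24
The fourth differences are constant (24).
204 + 24 = 228;  940 + 228 = 1168;  3147 + 1168 = 4315;  8595 + 4315 = 12910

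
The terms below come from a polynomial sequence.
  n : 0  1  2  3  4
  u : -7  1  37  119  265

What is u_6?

821

D1: 8  36  82  146
D2: 28  46  64
D3: 18  18
Third differences constant at 18.
64 + 18 = 82;  146 + 82 = 228;  265 + 228 = 493
82 + 18 = 100;  228 + 100 = 328;  493 + 328 = 821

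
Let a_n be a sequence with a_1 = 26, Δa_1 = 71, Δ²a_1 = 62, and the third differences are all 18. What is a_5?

Build the table forward from the leading diagonal:
Third differences: 18, 18, 18, 18, 18
Second differences: 62, 80, 98, 116, 134
First differences: 71, 133, 213, 311, 427
a: 26, 97, 230, 443, 754

754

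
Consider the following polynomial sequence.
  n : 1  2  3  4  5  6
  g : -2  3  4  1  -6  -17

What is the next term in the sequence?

First differences: 5, 1, -3, -7, -11
Second differences: -4, -4, -4, -4
The second differences are constant (-4).
-11 − 4 = -15;  -17 − 15 = -32

-32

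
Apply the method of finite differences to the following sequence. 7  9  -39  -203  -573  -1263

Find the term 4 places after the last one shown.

First differences: 2, -48, -164, -370, -690
Second differences: -50, -116, -206, -320
Third differences: -66, -90, -114
Fourth differences: -24, -24
The fourth differences are constant (-24).
-114 − 24 = -138;  -320 − 138 = -458;  -690 − 458 = -1148;  -1263 − 1148 = -2411
-138 − 24 = -162;  -458 − 162 = -620;  -1148 − 620 = -1768;  -2411 − 1768 = -4179
-162 − 24 = -186;  -620 − 186 = -806;  -1768 − 806 = -2574;  -4179 − 2574 = -6753
-186 − 24 = -210;  -806 − 210 = -1016;  -2574 − 1016 = -3590;  -6753 − 3590 = -10343

-10343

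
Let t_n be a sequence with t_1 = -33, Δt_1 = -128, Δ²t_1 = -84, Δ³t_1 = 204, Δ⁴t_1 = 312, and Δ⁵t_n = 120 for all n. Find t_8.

Build the table forward from the leading diagonal:
Fifth differences: 120, 120, 120, 120, 120, 120, 120, 120
Fourth differences: 312, 432, 552, 672, 792, 912, 1032, 1152
Third differences: 204, 516, 948, 1500, 2172, 2964, 3876, 4908
Second differences: -84, 120, 636, 1584, 3084, 5256, 8220, 12096
First differences: -128, -212, -92, 544, 2128, 5212, 10468, 18688
t: -33, -161, -373, -465, 79, 2207, 7419, 17887

17887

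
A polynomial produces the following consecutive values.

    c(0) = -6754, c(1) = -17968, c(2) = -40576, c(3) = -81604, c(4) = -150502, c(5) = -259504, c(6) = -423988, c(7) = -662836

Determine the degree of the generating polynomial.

5

D1: -11214, -22608, -41028, -68898, -109002, -164484, -238848
D2: -11394, -18420, -27870, -40104, -55482, -74364
D3: -7026, -9450, -12234, -15378, -18882
D4: -2424, -2784, -3144, -3504
D5: -360, -360, -360
The fifth differences are constant, so the polynomial has degree 5.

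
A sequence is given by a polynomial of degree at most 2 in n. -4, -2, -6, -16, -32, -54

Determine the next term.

-82

First differences: 2, -4, -10, -16, -22
Second differences: -6, -6, -6, -6
The second differences are constant (-6).
-22 − 6 = -28;  -54 − 28 = -82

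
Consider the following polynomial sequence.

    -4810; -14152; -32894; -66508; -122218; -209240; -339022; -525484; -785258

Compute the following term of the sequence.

-1137928

D1: -9342, -18742, -33614, -55710, -87022, -129782, -186462, -259774
D2: -9400, -14872, -22096, -31312, -42760, -56680, -73312
D3: -5472, -7224, -9216, -11448, -13920, -16632
D4: -1752, -1992, -2232, -2472, -2712
D5: -240, -240, -240, -240
Fifth differences constant at -240.
-2712 − 240 = -2952;  -16632 − 2952 = -19584;  -73312 − 19584 = -92896;  -259774 − 92896 = -352670;  -785258 − 352670 = -1137928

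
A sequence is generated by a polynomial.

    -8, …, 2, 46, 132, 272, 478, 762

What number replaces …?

-12

Using the last 6 terms:
Δ: 44, 86, 140, 206, 284
Δ²: 42, 54, 66, 78
Δ³: 12, 12, 12
Constant third difference = 12.
Extend backward: 42 − 12 = 30;  44 − 30 = 14;  2 − 14 = -12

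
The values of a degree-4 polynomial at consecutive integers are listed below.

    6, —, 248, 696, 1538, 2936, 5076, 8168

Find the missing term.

56

Using the last 6 terms:
Δ: 448, 842, 1398, 2140, 3092
Δ²: 394, 556, 742, 952
Δ³: 162, 186, 210
Δ⁴: 24, 24
Constant fourth difference = 24.
Extend backward: 162 − 24 = 138;  394 − 138 = 256;  448 − 256 = 192;  248 − 192 = 56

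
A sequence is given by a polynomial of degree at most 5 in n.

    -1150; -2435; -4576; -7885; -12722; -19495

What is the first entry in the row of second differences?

First differences: -1285, -2141, -3309, -4837, -6773
Second differences: -856, -1168, -1528, -1936
Third differences: -312, -360, -408
Fourth differences: -48, -48

-856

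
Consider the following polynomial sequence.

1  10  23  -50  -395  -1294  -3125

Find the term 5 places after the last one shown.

-46210

Δ: 9 , 13 , -73 , -345 , -899 , -1831
Δ²: 4 , -86 , -272 , -554 , -932
Δ³: -90 , -186 , -282 , -378
Δ⁴: -96 , -96 , -96
Constant fourth difference = -96, so extend:
-378 − 96 = -474;  -932 − 474 = -1406;  -1831 − 1406 = -3237;  -3125 − 3237 = -6362
-474 − 96 = -570;  -1406 − 570 = -1976;  -3237 − 1976 = -5213;  -6362 − 5213 = -11575
-570 − 96 = -666;  -1976 − 666 = -2642;  -5213 − 2642 = -7855;  -11575 − 7855 = -19430
-666 − 96 = -762;  -2642 − 762 = -3404;  -7855 − 3404 = -11259;  -19430 − 11259 = -30689
-762 − 96 = -858;  -3404 − 858 = -4262;  -11259 − 4262 = -15521;  -30689 − 15521 = -46210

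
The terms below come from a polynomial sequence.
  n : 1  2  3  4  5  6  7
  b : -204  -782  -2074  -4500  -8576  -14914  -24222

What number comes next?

-37304

-578, -1292, -2426, -4076, -6338, -9308
-714, -1134, -1650, -2262, -2970
-420, -516, -612, -708
-96, -96, -96
The fourth differences are constant (-96).
-708 − 96 = -804;  -2970 − 804 = -3774;  -9308 − 3774 = -13082;  -24222 − 13082 = -37304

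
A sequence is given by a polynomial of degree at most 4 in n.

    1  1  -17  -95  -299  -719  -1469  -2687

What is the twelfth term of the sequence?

First differences: 0, -18, -78, -204, -420, -750, -1218
Second differences: -18, -60, -126, -216, -330, -468
Third differences: -42, -66, -90, -114, -138
Fourth differences: -24, -24, -24, -24
The fourth differences are constant (-24).
-138 − 24 = -162;  -468 − 162 = -630;  -1218 − 630 = -1848;  -2687 − 1848 = -4535
-162 − 24 = -186;  -630 − 186 = -816;  -1848 − 816 = -2664;  -4535 − 2664 = -7199
-186 − 24 = -210;  -816 − 210 = -1026;  -2664 − 1026 = -3690;  -7199 − 3690 = -10889
-210 − 24 = -234;  -1026 − 234 = -1260;  -3690 − 1260 = -4950;  -10889 − 4950 = -15839

-15839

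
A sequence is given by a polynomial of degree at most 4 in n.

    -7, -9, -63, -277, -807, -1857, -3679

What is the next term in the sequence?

D1: -2, -54, -214, -530, -1050, -1822
D2: -52, -160, -316, -520, -772
D3: -108, -156, -204, -252
D4: -48, -48, -48
Fourth differences constant at -48.
-252 − 48 = -300;  -772 − 300 = -1072;  -1822 − 1072 = -2894;  -3679 − 2894 = -6573

-6573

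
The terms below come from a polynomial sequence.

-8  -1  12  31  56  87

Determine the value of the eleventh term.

332

7, 13, 19, 25, 31
6, 6, 6, 6
Constant second difference = 6, so extend:
31 + 6 = 37;  87 + 37 = 124
37 + 6 = 43;  124 + 43 = 167
43 + 6 = 49;  167 + 49 = 216
49 + 6 = 55;  216 + 55 = 271
55 + 6 = 61;  271 + 61 = 332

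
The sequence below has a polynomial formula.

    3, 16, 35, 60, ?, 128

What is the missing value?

91

Using the first 4 terms:
Δ: 13, 19, 25
Δ²: 6, 6
Constant second difference = 6.
Extend forward: 25 + 6 = 31;  60 + 31 = 91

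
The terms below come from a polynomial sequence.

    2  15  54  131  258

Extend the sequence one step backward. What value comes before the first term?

D1: 13  39  77  127
D2: 26  38  50
D3: 12  12
The third differences are constant at 12.
Work back: 26 − 12 = 14;  13 − 14 = -1;  2 + 1 = 3

3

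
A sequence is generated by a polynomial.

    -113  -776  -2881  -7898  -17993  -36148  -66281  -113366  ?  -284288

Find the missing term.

-183553

Using the first 8 terms:
First differences: -663  -2105  -5017  -10095  -18155  -30133  -47085
Second differences: -1442  -2912  -5078  -8060  -11978  -16952
Third differences: -1470  -2166  -2982  -3918  -4974
Fourth differences: -696  -816  -936  -1056
Fifth differences: -120  -120  -120
Constant fifth difference = -120.
Extend forward: -1056 − 120 = -1176;  -4974 − 1176 = -6150;  -16952 − 6150 = -23102;  -47085 − 23102 = -70187;  -113366 − 70187 = -183553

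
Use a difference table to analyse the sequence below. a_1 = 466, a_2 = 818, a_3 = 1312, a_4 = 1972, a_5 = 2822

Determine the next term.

3886

Δ: 352, 494, 660, 850
Δ²: 142, 166, 190
Δ³: 24, 24
The third differences are constant (24).
190 + 24 = 214;  850 + 214 = 1064;  2822 + 1064 = 3886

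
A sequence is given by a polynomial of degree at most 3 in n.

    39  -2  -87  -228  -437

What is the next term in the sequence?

First differences: -41, -85, -141, -209
Second differences: -44, -56, -68
Third differences: -12, -12
Third differences constant at -12.
-68 − 12 = -80;  -209 − 80 = -289;  -437 − 289 = -726

-726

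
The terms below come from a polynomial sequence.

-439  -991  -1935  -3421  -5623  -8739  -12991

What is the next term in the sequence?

D1: -552 , -944 , -1486 , -2202 , -3116 , -4252
D2: -392 , -542 , -716 , -914 , -1136
D3: -150 , -174 , -198 , -222
D4: -24 , -24 , -24
Fourth differences constant at -24.
-222 − 24 = -246;  -1136 − 246 = -1382;  -4252 − 1382 = -5634;  -12991 − 5634 = -18625

-18625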